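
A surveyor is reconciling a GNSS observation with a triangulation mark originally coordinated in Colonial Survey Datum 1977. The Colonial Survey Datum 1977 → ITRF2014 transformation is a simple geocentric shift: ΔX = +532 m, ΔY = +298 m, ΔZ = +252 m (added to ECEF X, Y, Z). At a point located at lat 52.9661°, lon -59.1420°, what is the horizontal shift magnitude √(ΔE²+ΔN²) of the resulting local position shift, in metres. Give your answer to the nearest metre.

625 m

The local east axis at (φ, λ) is (−sin λ, cos λ, 0), so ΔE = −sin(-59.1420°)·532 + cos(-59.1420°)·298 = 609.54 m.
The local north axis is (−sin φ cos λ, −sin φ sin λ, cos φ), giving ΔN = -217.826 + 204.212 + 151.776 = 138.16 m.
Horizontal magnitude = √(ΔE² + ΔN²) = √(609.54² + 138.16²) = 625.00 m.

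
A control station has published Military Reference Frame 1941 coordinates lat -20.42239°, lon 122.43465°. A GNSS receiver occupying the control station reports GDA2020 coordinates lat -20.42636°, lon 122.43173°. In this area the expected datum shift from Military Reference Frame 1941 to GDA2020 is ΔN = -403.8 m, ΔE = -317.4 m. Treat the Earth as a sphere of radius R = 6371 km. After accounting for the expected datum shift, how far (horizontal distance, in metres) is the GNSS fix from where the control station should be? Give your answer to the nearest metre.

40 m

Observed coordinate differences: Δφ = -0.00397°, Δλ = -0.00292°.
Converting to metres (1° lat = 111195 m, cos φ = 0.937146): observed ΔN = -441.4 m, observed ΔE = -304.3 m.
Subtracting the expected shift leaves a residual of -441.4 − (-403.8) = -37.6 m north and -304.3 − (-317.4) = 13.1 m east.
Residual distance = √((-37.6)² + 13.1²) = 39.9 m.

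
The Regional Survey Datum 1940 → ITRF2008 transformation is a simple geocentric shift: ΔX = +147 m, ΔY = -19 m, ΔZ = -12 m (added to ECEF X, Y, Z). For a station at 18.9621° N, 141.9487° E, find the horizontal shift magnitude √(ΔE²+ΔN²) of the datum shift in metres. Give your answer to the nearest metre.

81 m

At φ = 18.9621°, λ = 141.9487°: sin φ = 0.324943, cos φ = 0.945734, sin λ = 0.616367, cos λ = -0.787459.
ΔE = −sin λ·ΔX + cos λ·ΔY = −(0.616367)·(147) + (-0.787459)·(-19) = -75.64 m.
ΔN = −sin φ cos λ·ΔX − sin φ sin λ·ΔY + cos φ·ΔZ = −(0.324943)(-0.787459)(147) − (0.324943)(0.616367)(-19) + (0.945734)(-12) = 30.07 m.
Horizontal magnitude = √(ΔE² + ΔN²) = √((-75.64)² + 30.07²) = 81.40 m.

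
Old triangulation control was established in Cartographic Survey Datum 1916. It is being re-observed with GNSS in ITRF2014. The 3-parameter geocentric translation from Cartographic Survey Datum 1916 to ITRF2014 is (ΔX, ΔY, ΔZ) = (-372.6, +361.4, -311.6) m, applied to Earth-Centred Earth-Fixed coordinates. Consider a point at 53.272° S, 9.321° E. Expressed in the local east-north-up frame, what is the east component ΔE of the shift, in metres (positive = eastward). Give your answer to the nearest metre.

ΔE = 417 m

At φ = -53.272°, λ = 9.321°: sin φ = -0.801483, cos φ = 0.598017, sin λ = 0.161966, cos λ = 0.986796.
ΔE = −sin λ·ΔX + cos λ·ΔY = −(0.161966)·(-372.6) + (0.986796)·(361.4) = 416.98 m.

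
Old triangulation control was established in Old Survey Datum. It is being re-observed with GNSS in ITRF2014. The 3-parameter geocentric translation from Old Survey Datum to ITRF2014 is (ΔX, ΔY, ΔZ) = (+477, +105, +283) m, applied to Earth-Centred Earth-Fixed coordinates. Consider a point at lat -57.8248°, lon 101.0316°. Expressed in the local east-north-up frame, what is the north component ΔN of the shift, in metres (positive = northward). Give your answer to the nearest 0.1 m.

The local north axis is (−sin φ cos λ, −sin φ sin λ, cos φ), giving ΔN = -77.257 + 87.232 + 150.700 = 160.68 m.

ΔN = 160.7 m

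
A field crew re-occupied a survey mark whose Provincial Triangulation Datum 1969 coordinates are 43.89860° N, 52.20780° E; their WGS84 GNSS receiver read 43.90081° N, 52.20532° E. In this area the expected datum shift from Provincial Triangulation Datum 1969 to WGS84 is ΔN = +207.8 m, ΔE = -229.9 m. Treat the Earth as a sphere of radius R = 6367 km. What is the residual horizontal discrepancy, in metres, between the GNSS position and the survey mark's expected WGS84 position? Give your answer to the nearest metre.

Observed coordinate differences: Δφ = +0.00221°, Δλ = -0.00248°.
Converting to metres (1° lat = 111125 m, cos φ = 0.720568): observed ΔN = 245.6 m, observed ΔE = -198.6 m.
Subtracting the expected shift leaves a residual of 245.6 − (207.8) = 37.8 m north and -198.6 − (-229.9) = 31.3 m east.
Residual distance = √(37.8² + 31.3²) = 49.1 m.

49 m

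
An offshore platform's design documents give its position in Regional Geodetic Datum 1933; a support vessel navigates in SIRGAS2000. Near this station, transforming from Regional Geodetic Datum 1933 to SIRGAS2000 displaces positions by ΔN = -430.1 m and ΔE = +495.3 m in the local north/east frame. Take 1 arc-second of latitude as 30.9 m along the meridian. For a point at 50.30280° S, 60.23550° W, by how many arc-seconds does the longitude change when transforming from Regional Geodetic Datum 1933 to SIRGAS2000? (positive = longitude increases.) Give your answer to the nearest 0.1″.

Δλ = 25.1″

At latitude -50.30280°, cos φ = 0.638730.
1″ of longitude at this latitude = 30.90 × cos φ = 19.7368 m, so Δλ = 495.3 / 19.7368 = 25.095″.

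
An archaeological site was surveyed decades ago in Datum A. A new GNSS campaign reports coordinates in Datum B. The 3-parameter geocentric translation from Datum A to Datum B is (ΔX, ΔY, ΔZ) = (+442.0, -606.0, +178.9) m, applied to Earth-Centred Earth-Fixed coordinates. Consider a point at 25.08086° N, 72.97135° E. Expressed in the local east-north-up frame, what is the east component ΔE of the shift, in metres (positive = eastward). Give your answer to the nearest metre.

At φ = 25.08086°, λ = 72.97135°: sin φ = 0.423897, cos φ = 0.905710, sin λ = 0.956158, cos λ = 0.292850.
ΔE = −sin λ·ΔX + cos λ·ΔY = −(0.956158)·(442.0) + (0.292850)·(-606.0) = -600.09 m.

ΔE = -600 m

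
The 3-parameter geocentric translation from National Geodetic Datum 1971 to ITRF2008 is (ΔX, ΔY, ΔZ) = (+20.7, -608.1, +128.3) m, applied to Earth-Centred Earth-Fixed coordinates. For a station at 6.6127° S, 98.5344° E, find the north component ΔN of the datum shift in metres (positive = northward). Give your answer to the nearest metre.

The local north axis is (−sin φ cos λ, −sin φ sin λ, cos φ), giving ΔN = -0.354 − 69.252 + 127.446 = 57.84 m.

ΔN = 58 m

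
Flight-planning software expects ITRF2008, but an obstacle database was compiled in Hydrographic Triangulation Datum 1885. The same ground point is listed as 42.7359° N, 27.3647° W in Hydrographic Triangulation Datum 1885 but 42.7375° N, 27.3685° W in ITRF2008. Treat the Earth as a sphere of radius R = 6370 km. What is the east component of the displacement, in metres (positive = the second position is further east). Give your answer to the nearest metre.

ΔE = -310 m

Δφ = 42.7375° − 42.7359° = +0.0016°; Δλ = -27.3685° − -27.3647° = -0.0038°.
1° along a meridian = πR/180 = 111177 m.
ΔN = Δφ × 111177 = 177.9 m; ΔE = Δλ × 111177 × cos(42.7359°) = -0.0038 × 111177 × 0.734490 = -310.3 m.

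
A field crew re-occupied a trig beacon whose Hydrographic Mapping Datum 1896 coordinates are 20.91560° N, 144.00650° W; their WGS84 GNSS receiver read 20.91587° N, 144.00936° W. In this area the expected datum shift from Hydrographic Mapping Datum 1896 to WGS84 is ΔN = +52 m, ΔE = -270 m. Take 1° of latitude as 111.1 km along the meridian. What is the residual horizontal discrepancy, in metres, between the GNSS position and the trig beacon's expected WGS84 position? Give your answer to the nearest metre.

Observed coordinate differences: Δφ = +0.00027°, Δλ = -0.00286°.
Converting to metres (1° lat = 111100 m, cos φ = 0.934107): observed ΔN = 30.0 m, observed ΔE = -296.8 m.
Subtracting the expected shift leaves a residual of 30.0 − (52) = -22.0 m north and -296.8 − (-270) = -26.8 m east.
Residual distance = √((-22.0)² + (-26.8)²) = 34.7 m.

35 m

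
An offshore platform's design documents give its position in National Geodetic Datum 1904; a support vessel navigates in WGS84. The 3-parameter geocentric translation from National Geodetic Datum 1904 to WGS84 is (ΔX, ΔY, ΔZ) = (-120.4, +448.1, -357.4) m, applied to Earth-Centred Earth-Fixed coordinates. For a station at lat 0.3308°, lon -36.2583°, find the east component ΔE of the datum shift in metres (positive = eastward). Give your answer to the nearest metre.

ΔE = 290 m

The local east axis at (φ, λ) is (−sin λ, cos λ, 0), so ΔE = −sin(-36.2583°)·(-120.4) + cos(-36.2583°)·448.1 = 290.12 m.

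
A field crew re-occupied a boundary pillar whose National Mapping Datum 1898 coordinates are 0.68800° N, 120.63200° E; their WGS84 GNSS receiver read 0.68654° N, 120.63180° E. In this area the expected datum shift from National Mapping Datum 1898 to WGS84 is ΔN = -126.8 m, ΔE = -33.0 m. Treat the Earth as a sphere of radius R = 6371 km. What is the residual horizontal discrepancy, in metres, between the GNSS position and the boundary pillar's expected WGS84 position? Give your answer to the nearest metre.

Observed coordinate differences: Δφ = -0.00146°, Δλ = -0.00020°.
Converting to metres (1° lat = 111195 m, cos φ = 0.999928): observed ΔN = -162.3 m, observed ΔE = -22.2 m.
Subtracting the expected shift leaves a residual of -162.3 − (-126.8) = -35.5 m north and -22.2 − (-33.0) = 10.8 m east.
Residual distance = √((-35.5)² + 10.8²) = 37.1 m.

37 m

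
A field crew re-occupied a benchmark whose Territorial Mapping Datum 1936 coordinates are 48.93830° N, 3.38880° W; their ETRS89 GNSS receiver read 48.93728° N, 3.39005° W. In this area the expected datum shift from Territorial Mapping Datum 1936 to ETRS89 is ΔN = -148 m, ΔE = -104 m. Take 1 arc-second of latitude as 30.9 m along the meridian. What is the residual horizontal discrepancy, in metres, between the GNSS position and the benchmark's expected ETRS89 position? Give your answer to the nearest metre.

37 m

Observed coordinate differences: Δφ = -0.00102°, Δλ = -0.00125°.
Converting to metres (1° lat = 111240 m, cos φ = 0.656871): observed ΔN = -113.5 m, observed ΔE = -91.3 m.
Subtracting the expected shift leaves a residual of -113.5 − (-148) = 34.5 m north and -91.3 − (-104) = 12.7 m east.
Residual distance = √(34.5² + 12.7²) = 36.8 m.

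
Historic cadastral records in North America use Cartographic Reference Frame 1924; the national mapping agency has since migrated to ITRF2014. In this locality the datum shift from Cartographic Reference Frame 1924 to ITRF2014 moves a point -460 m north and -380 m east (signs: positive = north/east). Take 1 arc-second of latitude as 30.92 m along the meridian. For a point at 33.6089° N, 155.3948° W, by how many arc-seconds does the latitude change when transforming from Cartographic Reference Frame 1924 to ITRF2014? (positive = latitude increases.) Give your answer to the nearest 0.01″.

1″ of latitude = 30.92 m, so Δφ = -460.0 / 30.92 = -14.877″.

Δφ = -14.88″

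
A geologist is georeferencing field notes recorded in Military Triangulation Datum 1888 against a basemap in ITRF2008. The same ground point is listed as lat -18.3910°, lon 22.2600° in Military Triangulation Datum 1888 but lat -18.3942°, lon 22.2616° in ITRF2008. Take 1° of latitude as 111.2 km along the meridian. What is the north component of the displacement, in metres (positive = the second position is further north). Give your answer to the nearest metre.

Δφ = -18.3942° − -18.3910° = -0.0032°; Δλ = 22.2616° − 22.2600° = +0.0016°.
ΔN = Δφ × 111200 = -355.8 m; ΔE = Δλ × 111200 × cos(-18.3910°) = +0.0016 × 111200 × 0.948926 = 168.8 m.

ΔN = -356 m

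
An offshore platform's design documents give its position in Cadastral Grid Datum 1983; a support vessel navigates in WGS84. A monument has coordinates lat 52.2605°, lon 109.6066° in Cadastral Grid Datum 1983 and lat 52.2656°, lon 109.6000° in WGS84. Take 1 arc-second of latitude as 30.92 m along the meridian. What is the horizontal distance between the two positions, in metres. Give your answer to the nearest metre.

Δφ = 52.2656° − 52.2605° = +0.0051°; Δλ = 109.6000° − 109.6066° = -0.0066°.
1° of latitude = 3600 × 30.92 = 111312 m.
ΔN = Δφ × 111312 = 567.7 m; ΔE = Δλ × 111312 × cos(52.2605°) = -0.0066 × 111312 × 0.612072 = -449.7 m.
Distance = √(ΔE² + ΔN²) = √((-449.7)² + 567.7²) = 724.2 m.

724 m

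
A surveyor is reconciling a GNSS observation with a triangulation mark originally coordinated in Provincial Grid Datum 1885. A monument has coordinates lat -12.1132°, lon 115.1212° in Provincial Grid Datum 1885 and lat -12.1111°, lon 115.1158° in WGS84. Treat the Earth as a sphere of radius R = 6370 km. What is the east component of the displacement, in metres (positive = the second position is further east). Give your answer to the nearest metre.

Δφ = -12.1111° − -12.1132° = +0.0021°; Δλ = 115.1158° − 115.1212° = -0.0054°.
1° along a meridian = πR/180 = 111177 m.
ΔN = Δφ × 111177 = 233.5 m; ΔE = Δλ × 111177 × cos(-12.1132°) = -0.0054 × 111177 × 0.977735 = -587.0 m.

ΔE = -587 m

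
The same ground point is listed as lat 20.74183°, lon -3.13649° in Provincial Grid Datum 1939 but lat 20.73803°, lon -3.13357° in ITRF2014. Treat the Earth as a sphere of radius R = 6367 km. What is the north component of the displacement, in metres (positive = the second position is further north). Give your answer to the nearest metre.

ΔN = -422 m

Δφ = 20.73803° − 20.74183° = -0.00380°; Δλ = -3.13357° − -3.13649° = +0.00292°.
1° along a meridian = πR/180 = 111125 m.
ΔN = Δφ × 111125 = -422.3 m; ΔE = Δλ × 111125 × cos(20.74183°) = +0.00292 × 111125 × 0.935186 = 303.5 m.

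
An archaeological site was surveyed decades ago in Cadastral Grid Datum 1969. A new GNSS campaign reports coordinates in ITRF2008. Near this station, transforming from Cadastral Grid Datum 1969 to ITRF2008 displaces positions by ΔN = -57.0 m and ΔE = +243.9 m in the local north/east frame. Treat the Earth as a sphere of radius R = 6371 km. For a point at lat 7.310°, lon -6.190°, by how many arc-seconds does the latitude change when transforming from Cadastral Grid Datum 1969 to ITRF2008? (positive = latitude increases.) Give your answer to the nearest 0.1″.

On a sphere of radius R, 1 rad of latitude = R, so Δφ = ΔN / R = -57.0 / 6371000 = -8.9468e-06 rad = -1.845″.

Δφ = -1.8″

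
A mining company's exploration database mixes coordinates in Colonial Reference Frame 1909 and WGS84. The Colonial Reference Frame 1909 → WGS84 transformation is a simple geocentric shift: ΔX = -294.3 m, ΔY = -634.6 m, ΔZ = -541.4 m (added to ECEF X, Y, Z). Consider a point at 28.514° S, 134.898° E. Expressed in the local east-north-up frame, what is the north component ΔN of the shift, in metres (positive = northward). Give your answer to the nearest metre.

At φ = -28.514°, λ = 134.898°: sin φ = -0.477373, cos φ = 0.878700, sin λ = 0.708364, cos λ = -0.705847.
ΔN = −sin φ cos λ·ΔX − sin φ sin λ·ΔY + cos φ·ΔZ = −(-0.477373)(-0.705847)(-294.3) − (-0.477373)(0.708364)(-634.6) + (0.878700)(-541.4) = -591.16 m.

ΔN = -591 m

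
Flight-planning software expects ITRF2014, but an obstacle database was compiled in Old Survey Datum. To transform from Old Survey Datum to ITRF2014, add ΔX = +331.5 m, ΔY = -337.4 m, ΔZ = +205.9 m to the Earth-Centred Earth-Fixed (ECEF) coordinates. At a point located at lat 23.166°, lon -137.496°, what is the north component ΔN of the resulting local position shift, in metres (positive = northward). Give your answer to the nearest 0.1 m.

ΔN = 195.8 m

The local north axis is (−sin φ cos λ, −sin φ sin λ, cos φ), giving ΔN = 96.143 − 89.679 + 189.298 = 195.76 m.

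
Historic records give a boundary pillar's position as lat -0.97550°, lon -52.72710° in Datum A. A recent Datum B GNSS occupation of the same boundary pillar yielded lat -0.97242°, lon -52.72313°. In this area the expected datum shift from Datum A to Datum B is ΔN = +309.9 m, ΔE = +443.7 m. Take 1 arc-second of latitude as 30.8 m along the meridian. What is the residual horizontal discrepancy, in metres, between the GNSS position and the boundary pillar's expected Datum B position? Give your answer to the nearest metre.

32 m

Observed coordinate differences: Δφ = +0.00308°, Δλ = +0.00397°.
Converting to metres (1° lat = 110880 m, cos φ = 0.999855): observed ΔN = 341.5 m, observed ΔE = 440.1 m.
Subtracting the expected shift leaves a residual of 341.5 − (309.9) = 31.6 m north and 440.1 − (443.7) = -3.6 m east.
Residual distance = √(31.6² + (-3.6)²) = 31.8 m.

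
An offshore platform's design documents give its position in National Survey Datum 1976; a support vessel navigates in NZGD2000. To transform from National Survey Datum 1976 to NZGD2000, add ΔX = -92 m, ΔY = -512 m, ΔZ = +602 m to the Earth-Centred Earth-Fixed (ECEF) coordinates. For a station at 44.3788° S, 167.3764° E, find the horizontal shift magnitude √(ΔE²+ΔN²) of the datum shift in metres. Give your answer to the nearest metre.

At φ = -44.3788°, λ = 167.3764°: sin φ = -0.699399, cos φ = 0.714732, sin λ = 0.218545, cos λ = -0.975827.
ΔE = −sin λ·ΔX + cos λ·ΔY = −(0.218545)·(-92) + (-0.975827)·(-512) = 519.73 m.
ΔN = −sin φ cos λ·ΔX − sin φ sin λ·ΔY + cos φ·ΔZ = −(-0.699399)(-0.975827)(-92) − (-0.699399)(0.218545)(-512) + (0.714732)(602) = 414.80 m.
Horizontal magnitude = √(ΔE² + ΔN²) = √(519.73² + 414.80²) = 664.96 m.

665 m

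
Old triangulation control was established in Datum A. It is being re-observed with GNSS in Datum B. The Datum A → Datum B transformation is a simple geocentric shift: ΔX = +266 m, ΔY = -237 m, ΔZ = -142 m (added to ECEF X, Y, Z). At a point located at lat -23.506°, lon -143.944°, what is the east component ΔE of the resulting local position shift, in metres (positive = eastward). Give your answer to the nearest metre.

The local east axis at (φ, λ) is (−sin λ, cos λ, 0), so ΔE = −sin(-143.944°)·266 + cos(-143.944°)·(-237) = 348.16 m.

ΔE = 348 m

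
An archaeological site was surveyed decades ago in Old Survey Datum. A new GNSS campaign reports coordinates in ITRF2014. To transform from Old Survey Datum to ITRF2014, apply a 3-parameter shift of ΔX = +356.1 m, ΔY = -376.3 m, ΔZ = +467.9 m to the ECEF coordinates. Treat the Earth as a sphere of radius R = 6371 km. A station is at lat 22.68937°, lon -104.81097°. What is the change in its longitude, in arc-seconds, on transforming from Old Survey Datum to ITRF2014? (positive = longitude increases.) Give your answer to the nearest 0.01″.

sin φ = 0.385735, cos φ = 0.922610, sin λ = -0.966774, cos λ = -0.255631.
East component: ΔE = −sin λ·ΔX + cos λ·ΔY = −(-0.966774)(356.1) + (-0.255631)(-376.3) = 440.46 m.
1° of latitude spans πR/180 = 111195 m; at latitude φ, 1° of longitude spans that × cos φ = 102589.5 m, so Δλ = 440.46 / 102589.5 × 3600 = 15.456″.

Δλ = 15.46″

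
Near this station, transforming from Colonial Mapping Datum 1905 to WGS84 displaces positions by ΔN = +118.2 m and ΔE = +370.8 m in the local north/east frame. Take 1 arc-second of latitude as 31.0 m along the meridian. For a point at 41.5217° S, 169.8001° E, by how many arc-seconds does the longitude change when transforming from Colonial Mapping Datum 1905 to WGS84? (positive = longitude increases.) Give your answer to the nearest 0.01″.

At latitude -41.5217°, cos φ = 0.748705.
1″ of longitude at this latitude = 31.00 × cos φ = 23.2098 m, so Δλ = 370.8 / 23.2098 = 15.976″.

Δλ = 15.98″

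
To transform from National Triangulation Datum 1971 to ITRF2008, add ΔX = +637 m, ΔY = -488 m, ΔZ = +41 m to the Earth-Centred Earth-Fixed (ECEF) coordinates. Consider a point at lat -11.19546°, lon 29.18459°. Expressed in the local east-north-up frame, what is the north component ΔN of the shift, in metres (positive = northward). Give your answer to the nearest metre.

At φ = -11.19546°, λ = 29.18459°: sin φ = -0.194157, cos φ = 0.980971, sin λ = 0.487625, cos λ = 0.873053.
ΔN = −sin φ cos λ·ΔX − sin φ sin λ·ΔY + cos φ·ΔZ = −(-0.194157)(0.873053)(637) − (-0.194157)(0.487625)(-488) + (0.980971)(41) = 102.00 m.

ΔN = 102 m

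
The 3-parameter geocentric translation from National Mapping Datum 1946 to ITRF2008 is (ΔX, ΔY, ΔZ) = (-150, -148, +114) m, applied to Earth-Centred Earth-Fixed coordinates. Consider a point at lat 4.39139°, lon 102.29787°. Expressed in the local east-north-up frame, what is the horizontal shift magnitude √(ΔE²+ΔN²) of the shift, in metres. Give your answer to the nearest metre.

The local east axis at (φ, λ) is (−sin λ, cos λ, 0), so ΔE = −sin(102.29787°)·(-150) + cos(102.29787°)·(-148) = 178.08 m.
The local north axis is (−sin φ cos λ, −sin φ sin λ, cos φ), giving ΔN = -2.446 + 11.072 + 113.665 = 122.29 m.
Horizontal magnitude = √(ΔE² + ΔN²) = √(178.08² + 122.29²) = 216.03 m.

216 m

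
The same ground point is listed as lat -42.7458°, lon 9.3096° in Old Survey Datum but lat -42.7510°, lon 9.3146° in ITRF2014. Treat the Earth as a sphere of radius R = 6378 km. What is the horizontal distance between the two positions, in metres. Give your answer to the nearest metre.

709 m

Δφ = -42.7510° − -42.7458° = -0.0052°; Δλ = 9.3146° − 9.3096° = +0.0050°.
1° along a meridian = πR/180 = 111317 m.
ΔN = Δφ × 111317 = -578.8 m; ΔE = Δλ × 111317 × cos(-42.7458°) = +0.0050 × 111317 × 0.734372 = 408.7 m.
Distance = √(ΔE² + ΔN²) = √(408.7² + (-578.8)²) = 708.6 m.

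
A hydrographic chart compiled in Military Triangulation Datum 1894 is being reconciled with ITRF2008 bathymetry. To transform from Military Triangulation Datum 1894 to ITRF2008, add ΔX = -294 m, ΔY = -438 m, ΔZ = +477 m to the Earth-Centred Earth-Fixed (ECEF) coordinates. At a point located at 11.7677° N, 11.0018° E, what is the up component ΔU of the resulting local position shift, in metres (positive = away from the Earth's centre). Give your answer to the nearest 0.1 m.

At φ = 11.7677°, λ = 11.0018°: sin φ = 0.203944, cos φ = 0.978983, sin λ = 0.190840, cos λ = 0.981621.
ΔU = cos φ cos λ·ΔX + cos φ sin λ·ΔY + sin φ·ΔZ = (0.978983)(0.981621)(-294) + (0.978983)(0.190840)(-438) + (0.203944)(477) = -267.08 m.

ΔU = -267.1 m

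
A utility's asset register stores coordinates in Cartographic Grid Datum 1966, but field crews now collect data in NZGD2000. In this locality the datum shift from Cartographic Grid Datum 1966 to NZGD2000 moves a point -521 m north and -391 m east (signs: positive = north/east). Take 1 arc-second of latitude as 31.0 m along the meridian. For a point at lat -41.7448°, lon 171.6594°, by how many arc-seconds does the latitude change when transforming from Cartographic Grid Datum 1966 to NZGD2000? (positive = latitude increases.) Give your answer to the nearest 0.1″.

Δφ = -16.8″

1″ of latitude = 31.00 m, so Δφ = -521.0 / 31.00 = -16.806″.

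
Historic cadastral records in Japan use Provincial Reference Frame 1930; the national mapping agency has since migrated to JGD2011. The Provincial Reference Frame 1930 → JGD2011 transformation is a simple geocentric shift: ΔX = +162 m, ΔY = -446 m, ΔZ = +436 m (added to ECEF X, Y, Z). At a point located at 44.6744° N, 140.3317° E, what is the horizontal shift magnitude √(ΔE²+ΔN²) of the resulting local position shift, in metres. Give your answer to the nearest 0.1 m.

644.2 m

The local east axis at (φ, λ) is (−sin λ, cos λ, 0), so ΔE = −sin(140.3317°)·162 + cos(140.3317°)·(-446) = 239.90 m.
The local north axis is (−sin φ cos λ, −sin φ sin λ, cos φ), giving ΔN = 87.674 + 200.166 + 310.046 = 597.89 m.
Horizontal magnitude = √(ΔE² + ΔN²) = √(239.90² + 597.89²) = 644.22 m.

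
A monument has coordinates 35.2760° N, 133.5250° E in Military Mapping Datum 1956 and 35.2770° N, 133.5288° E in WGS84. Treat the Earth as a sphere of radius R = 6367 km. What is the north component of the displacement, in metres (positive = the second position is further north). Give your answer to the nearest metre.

Δφ = 35.2770° − 35.2760° = +0.0010°; Δλ = 133.5288° − 133.5250° = +0.0038°.
1° along a meridian = πR/180 = 111125 m.
ΔN = Δφ × 111125 = 111.1 m; ΔE = Δλ × 111125 × cos(35.2760°) = +0.0038 × 111125 × 0.816380 = 344.7 m.

ΔN = 111 m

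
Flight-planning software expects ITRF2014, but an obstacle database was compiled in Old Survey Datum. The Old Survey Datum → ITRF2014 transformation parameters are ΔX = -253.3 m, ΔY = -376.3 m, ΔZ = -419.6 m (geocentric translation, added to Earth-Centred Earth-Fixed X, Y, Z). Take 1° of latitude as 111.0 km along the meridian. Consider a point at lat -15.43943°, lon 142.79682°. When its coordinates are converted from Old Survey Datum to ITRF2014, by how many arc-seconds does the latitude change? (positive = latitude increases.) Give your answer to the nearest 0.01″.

sin φ = -0.266220, cos φ = 0.963912, sin λ = 0.604643, cos λ = -0.796496.
North component: ΔN = −sin φ cos λ·ΔX − sin φ sin λ·ΔY + cos φ·ΔZ = −(-0.266220)(-0.796496)(-253.3) − (-0.266220)(0.604643)(-376.3) + (0.963912)(-419.6) = -411.32 m.
1° of latitude spans 111000 m, so Δφ = -411.32 / 111000 × 3600 = -13.340″.

Δφ = -13.34″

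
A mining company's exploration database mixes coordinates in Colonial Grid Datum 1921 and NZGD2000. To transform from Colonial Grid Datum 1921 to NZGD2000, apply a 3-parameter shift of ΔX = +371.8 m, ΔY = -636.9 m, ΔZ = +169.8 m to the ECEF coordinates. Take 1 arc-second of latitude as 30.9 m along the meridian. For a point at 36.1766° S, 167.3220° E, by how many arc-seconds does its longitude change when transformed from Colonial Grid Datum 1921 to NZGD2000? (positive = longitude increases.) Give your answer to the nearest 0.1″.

Δλ = 21.6″

sin φ = -0.590276, cos φ = 0.807201, sin λ = 0.219472, cos λ = -0.975619.
East component: ΔE = −sin λ·ΔX + cos λ·ΔY = −(0.219472)(371.8) + (-0.975619)(-636.9) = 539.77 m.
1° of latitude spans 3600 × 30.90 = 111240 m; at latitude φ, 1° of longitude spans that × cos φ = 89793.1 m, so Δλ = 539.77 / 89793.1 × 3600 = 21.641″.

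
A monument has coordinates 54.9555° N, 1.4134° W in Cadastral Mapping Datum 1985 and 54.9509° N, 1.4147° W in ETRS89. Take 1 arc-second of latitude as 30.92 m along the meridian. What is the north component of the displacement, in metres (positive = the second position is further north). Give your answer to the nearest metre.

Δφ = 54.9509° − 54.9555° = -0.0046°; Δλ = -1.4147° − -1.4134° = -0.0013°.
1° of latitude = 3600 × 30.92 = 111312 m.
ΔN = Δφ × 111312 = -512.0 m; ΔE = Δλ × 111312 × cos(54.9555°) = -0.0013 × 111312 × 0.574212 = -83.1 m.

ΔN = -512 m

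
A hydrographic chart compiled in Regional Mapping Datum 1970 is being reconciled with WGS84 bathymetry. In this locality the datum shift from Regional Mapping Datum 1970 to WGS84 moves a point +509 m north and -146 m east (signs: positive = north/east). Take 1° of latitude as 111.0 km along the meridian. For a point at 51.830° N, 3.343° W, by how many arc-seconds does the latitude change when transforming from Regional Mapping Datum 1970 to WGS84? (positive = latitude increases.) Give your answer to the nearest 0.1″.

1° of latitude = 111.0 km, so Δφ = 509.0 / 111000 = 0.0045856° = 16.508″.

Δφ = 16.5″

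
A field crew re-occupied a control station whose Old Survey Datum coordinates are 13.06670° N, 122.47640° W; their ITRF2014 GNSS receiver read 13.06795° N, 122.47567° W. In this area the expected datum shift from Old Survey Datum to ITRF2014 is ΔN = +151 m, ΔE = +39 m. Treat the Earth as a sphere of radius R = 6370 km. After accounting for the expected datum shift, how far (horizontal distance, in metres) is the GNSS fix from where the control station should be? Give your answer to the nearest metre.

42 m

Observed coordinate differences: Δφ = +0.00125°, Δλ = +0.00073°.
Converting to metres (1° lat = 111177 m, cos φ = 0.974108): observed ΔN = 139.0 m, observed ΔE = 79.1 m.
Subtracting the expected shift leaves a residual of 139.0 − (151) = -12.0 m north and 79.1 − (39) = 40.1 m east.
Residual distance = √((-12.0)² + 40.1²) = 41.8 m.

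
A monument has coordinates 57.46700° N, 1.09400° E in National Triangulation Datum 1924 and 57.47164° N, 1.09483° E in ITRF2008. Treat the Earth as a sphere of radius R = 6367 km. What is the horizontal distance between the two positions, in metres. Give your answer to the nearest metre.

518 m

Δφ = 57.47164° − 57.46700° = +0.00464°; Δλ = 1.09483° − 1.09400° = +0.00083°.
1° along a meridian = πR/180 = 111125 m.
ΔN = Δφ × 111125 = 515.6 m; ΔE = Δλ × 111125 × cos(57.46700°) = +0.00083 × 111125 × 0.537785 = 49.6 m.
Distance = √(ΔE² + ΔN²) = √(49.6² + 515.6²) = 518.0 m.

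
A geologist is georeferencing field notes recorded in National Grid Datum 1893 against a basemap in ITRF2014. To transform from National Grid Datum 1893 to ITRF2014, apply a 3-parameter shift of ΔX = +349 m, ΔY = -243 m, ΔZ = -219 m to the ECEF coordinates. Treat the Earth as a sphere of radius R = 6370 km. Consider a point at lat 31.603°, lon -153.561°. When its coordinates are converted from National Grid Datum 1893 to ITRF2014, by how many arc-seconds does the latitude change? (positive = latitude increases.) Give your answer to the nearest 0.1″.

sin φ = 0.524031, cos φ = 0.851699, sin λ = -0.445245, cos λ = -0.895409.
North component: ΔN = −sin φ cos λ·ΔX − sin φ sin λ·ΔY + cos φ·ΔZ = −(0.524031)(-0.895409)(349) − (0.524031)(-0.445245)(-243) + (0.851699)(-219) = -79.46 m.
1° of latitude spans πR/180 = 111177 m, so Δφ = -79.46 / 111177 × 3600 = -2.573″.

Δφ = -2.6″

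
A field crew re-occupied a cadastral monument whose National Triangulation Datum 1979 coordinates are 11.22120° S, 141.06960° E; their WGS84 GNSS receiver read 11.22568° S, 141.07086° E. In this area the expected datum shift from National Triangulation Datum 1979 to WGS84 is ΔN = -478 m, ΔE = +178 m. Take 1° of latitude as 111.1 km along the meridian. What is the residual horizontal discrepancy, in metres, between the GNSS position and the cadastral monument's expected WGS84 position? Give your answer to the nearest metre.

45 m

Observed coordinate differences: Δφ = -0.00448°, Δλ = +0.00126°.
Converting to metres (1° lat = 111100 m, cos φ = 0.980883): observed ΔN = -497.7 m, observed ΔE = 137.3 m.
Subtracting the expected shift leaves a residual of -497.7 − (-478) = -19.7 m north and 137.3 − (178) = -40.7 m east.
Residual distance = √((-19.7)² + (-40.7)²) = 45.2 m.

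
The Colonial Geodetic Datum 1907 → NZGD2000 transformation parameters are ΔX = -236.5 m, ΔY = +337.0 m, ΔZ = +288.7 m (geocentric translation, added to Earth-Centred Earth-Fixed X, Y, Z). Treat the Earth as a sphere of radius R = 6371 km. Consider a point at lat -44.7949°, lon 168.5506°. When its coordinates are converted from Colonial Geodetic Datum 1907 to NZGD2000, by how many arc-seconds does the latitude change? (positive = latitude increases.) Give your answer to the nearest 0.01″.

Δφ = 13.45″

sin φ = -0.704571, cos φ = 0.709633, sin λ = 0.198502, cos λ = -0.980100.
North component: ΔN = −sin φ cos λ·ΔX − sin φ sin λ·ΔY + cos φ·ΔZ = −(-0.704571)(-0.980100)(-236.5) − (-0.704571)(0.198502)(337.0) + (0.709633)(288.7) = 415.32 m.
1° of latitude spans πR/180 = 111195 m, so Δφ = 415.32 / 111195 × 3600 = 13.446″.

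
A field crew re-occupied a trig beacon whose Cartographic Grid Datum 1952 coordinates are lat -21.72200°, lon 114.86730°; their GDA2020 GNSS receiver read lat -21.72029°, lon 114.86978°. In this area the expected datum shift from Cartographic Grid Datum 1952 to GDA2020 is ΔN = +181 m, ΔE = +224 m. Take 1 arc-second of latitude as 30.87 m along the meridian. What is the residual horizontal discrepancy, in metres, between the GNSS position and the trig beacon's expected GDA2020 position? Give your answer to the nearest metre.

Observed coordinate differences: Δφ = +0.00171°, Δλ = +0.00248°.
Converting to metres (1° lat = 111132 m, cos φ = 0.928991): observed ΔN = 190.0 m, observed ΔE = 256.0 m.
Subtracting the expected shift leaves a residual of 190.0 − (181) = 9.0 m north and 256.0 − (224) = 32.0 m east.
Residual distance = √(9.0² + 32.0²) = 33.3 m.

33 m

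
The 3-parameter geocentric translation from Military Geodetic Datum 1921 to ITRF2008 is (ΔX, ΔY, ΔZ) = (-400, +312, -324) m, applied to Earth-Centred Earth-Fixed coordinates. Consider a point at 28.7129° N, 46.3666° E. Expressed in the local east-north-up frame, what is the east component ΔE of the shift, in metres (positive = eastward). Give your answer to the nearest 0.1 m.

ΔE = 504.8 m

The local east axis at (φ, λ) is (−sin λ, cos λ, 0), so ΔE = −sin(46.3666°)·(-400) + cos(46.3666°)·312 = 504.80 m.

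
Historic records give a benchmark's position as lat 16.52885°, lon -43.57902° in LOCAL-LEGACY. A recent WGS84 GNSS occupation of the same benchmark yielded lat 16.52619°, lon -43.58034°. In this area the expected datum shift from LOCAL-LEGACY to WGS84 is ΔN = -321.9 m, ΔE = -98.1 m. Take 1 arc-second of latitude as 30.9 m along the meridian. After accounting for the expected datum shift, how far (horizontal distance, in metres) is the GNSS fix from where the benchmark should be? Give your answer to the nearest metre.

50 m

Observed coordinate differences: Δφ = -0.00266°, Δλ = -0.00132°.
Converting to metres (1° lat = 111240 m, cos φ = 0.958677): observed ΔN = -295.9 m, observed ΔE = -140.8 m.
Subtracting the expected shift leaves a residual of -295.9 − (-321.9) = 26.0 m north and -140.8 − (-98.1) = -42.7 m east.
Residual distance = √(26.0² + (-42.7)²) = 50.0 m.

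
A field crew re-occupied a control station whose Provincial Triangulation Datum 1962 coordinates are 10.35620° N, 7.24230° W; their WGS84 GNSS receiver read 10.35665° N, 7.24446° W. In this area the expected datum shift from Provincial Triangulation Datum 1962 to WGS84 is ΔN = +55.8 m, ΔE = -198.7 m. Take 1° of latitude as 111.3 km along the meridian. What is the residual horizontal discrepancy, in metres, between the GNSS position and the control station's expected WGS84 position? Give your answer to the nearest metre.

38 m

Observed coordinate differences: Δφ = +0.00045°, Δλ = -0.00216°.
Converting to metres (1° lat = 111300 m, cos φ = 0.983709): observed ΔN = 50.1 m, observed ΔE = -236.5 m.
Subtracting the expected shift leaves a residual of 50.1 − (55.8) = -5.7 m north and -236.5 − (-198.7) = -37.8 m east.
Residual distance = √((-5.7)² + (-37.8)²) = 38.2 m.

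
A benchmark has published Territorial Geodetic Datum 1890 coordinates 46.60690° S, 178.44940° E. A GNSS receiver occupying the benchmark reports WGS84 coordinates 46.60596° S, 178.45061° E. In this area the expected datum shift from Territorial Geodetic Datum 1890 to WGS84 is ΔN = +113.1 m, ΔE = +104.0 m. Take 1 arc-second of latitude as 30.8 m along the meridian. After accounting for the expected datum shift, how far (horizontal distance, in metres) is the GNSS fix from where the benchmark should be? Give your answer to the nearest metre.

15 m

Observed coordinate differences: Δφ = +0.00094°, Δλ = +0.00121°.
Converting to metres (1° lat = 110880 m, cos φ = 0.687000): observed ΔN = 104.2 m, observed ΔE = 92.2 m.
Subtracting the expected shift leaves a residual of 104.2 − (113.1) = -8.9 m north and 92.2 − (104.0) = -11.8 m east.
Residual distance = √((-8.9)² + (-11.8)²) = 14.8 m.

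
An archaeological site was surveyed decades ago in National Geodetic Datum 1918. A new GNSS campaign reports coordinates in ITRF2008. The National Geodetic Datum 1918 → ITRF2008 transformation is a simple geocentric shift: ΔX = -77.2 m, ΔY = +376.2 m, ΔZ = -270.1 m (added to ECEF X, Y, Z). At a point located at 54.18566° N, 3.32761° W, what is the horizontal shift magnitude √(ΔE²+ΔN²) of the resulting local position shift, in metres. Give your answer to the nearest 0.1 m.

At φ = 54.18566°, λ = -3.32761°: sin φ = 0.810917, cos φ = 0.585161, sin λ = -0.058045, cos λ = 0.998314.
ΔE = −sin λ·ΔX + cos λ·ΔY = −(-0.058045)·(-77.2) + (0.998314)·(376.2) = 371.08 m.
ΔN = −sin φ cos λ·ΔX − sin φ sin λ·ΔY + cos φ·ΔZ = −(0.810917)(0.998314)(-77.2) − (0.810917)(-0.058045)(376.2) + (0.585161)(-270.1) = -77.85 m.
Horizontal magnitude = √(ΔE² + ΔN²) = √(371.08² + (-77.85)²) = 379.16 m.

379.2 m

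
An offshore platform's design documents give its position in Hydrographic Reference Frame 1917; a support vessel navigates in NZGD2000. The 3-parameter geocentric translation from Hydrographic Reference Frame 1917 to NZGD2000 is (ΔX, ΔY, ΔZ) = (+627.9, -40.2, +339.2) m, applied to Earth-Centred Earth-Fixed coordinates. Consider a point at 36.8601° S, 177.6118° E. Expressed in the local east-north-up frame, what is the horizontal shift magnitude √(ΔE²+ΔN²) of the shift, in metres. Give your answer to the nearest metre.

At φ = -36.8601°, λ = 177.6118°: sin φ = -0.599863, cos φ = 0.800103, sin λ = 0.041670, cos λ = -0.999131.
ΔE = −sin λ·ΔX + cos λ·ΔY = −(0.041670)·(627.9) + (-0.999131)·(-40.2) = 14.00 m.
ΔN = −sin φ cos λ·ΔX − sin φ sin λ·ΔY + cos φ·ΔZ = −(-0.599863)(-0.999131)(627.9) − (-0.599863)(0.041670)(-40.2) + (0.800103)(339.2) = -105.94 m.
Horizontal magnitude = √(ΔE² + ΔN²) = √(14.00² + (-105.94)²) = 106.86 m.

107 m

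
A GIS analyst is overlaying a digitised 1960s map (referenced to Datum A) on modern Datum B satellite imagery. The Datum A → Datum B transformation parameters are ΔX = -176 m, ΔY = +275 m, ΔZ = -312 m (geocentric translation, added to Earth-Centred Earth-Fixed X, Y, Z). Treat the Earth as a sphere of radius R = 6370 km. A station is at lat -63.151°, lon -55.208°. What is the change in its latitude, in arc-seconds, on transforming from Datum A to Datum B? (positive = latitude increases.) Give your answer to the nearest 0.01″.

sin φ = -0.892200, cos φ = 0.451641, sin λ = -0.821229, cos λ = 0.570599.
North component: ΔN = −sin φ cos λ·ΔX − sin φ sin λ·ΔY + cos φ·ΔZ = −(-0.892200)(0.570599)(-176) − (-0.892200)(-0.821229)(275) + (0.451641)(-312) = -432.00 m.
1° of latitude spans πR/180 = 111177 m, so Δφ = -432.00 / 111177 × 3600 = -13.989″.

Δφ = -13.99″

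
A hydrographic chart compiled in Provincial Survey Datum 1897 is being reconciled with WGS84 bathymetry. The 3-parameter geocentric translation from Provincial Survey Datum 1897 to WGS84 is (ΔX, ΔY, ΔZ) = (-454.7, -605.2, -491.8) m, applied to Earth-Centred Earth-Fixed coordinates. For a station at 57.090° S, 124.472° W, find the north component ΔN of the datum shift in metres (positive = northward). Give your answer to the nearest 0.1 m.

The local north axis is (−sin φ cos λ, −sin φ sin λ, cos φ), giving ΔN = 216.062 + 418.863 − 267.205 = 367.72 m.

ΔN = 367.7 m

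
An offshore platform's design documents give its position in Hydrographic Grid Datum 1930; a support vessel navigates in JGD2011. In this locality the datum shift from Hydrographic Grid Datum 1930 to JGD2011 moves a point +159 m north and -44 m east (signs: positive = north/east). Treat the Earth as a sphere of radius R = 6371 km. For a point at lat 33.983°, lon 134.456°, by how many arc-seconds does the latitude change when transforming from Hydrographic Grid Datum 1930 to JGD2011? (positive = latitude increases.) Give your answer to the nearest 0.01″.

On a sphere of radius R, 1 rad of latitude = R, so Δφ = ΔN / R = 159.0 / 6371000 = 2.4957e-05 rad = 5.148″.

Δφ = 5.15″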